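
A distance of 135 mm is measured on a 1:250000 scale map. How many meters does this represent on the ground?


ground = 135 mm * 250000 / 1000 = 33750.0 m

33750.0 m


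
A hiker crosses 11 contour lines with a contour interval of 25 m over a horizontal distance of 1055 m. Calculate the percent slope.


elevation change = 11 * 25 = 275 m
slope = 275 / 1055 * 100 = 26.1%

26.1%


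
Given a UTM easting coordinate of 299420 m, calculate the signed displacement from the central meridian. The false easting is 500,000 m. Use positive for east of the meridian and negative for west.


displacement = 299420 - 500000 = -200580 m

-200580 m


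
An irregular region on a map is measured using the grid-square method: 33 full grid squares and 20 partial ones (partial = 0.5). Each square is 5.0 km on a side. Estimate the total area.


effective squares = 33 + 20 * 0.5 = 43.0
area = 43.0 * 25.0 = 1075.0 km^2

1075.0 km^2


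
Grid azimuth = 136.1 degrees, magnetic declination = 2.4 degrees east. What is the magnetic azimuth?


magnetic azimuth = grid azimuth - declination (east +ve)
mag_az = 136.1 - 2.4 = 133.7 degrees

133.7 degrees


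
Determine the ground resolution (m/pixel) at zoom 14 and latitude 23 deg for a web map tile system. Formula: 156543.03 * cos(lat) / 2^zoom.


res = 156543.03 * cos(23) / 2^14 = 156543.03 * 0.92050485 / 16384 = 8.8 m/pixel

8.8 m/pixel


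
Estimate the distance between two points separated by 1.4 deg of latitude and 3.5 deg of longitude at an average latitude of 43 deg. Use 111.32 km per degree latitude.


dlat_km = 1.4 * 111.32 = 155.848
dlon_km = 3.5 * 111.32 * cos(43) ≈ 284.95
dist = sqrt(155.848^2 + 284.95^2) ≈ 324.8 km

324.8 km


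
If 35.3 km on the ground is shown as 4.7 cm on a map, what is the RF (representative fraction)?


ground = 35.3 km = 3530000 cm; RF denominator = ground / map = 3530000 / 4.7 ≈ 751064; RF = 1:751064

1:751064


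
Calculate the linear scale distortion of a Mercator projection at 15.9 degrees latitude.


SF = 1 / cos(15.9) = 1 / 0.961741 = 1.04

1.04


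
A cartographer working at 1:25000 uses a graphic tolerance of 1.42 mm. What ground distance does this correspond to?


ground = 1.42 mm * 25000 / 1000 = 35.5 m

35.5 m


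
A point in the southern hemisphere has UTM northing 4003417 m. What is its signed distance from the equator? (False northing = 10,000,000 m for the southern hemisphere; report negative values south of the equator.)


For southern: actual = 4003417 - 10000000 = -5996583 m

-5996583 m


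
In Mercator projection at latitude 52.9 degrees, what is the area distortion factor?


area_distortion = 1/cos^2(52.9) = 2.748

2.748


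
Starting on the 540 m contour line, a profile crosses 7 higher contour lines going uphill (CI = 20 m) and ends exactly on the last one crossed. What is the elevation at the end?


elevation = 540 + 7 * 20 = 680 m

680 m


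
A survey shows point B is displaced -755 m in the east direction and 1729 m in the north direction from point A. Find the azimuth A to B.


az = atan2(-755, 1729) = -23.6 deg
adjusted to 0-360: 336.4 degrees

336.4 degrees


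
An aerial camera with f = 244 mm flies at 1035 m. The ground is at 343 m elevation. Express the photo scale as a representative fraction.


scale = f / (H - h) = 244 mm / 692 m = 244 / 692000 = 1:2836

1:2836


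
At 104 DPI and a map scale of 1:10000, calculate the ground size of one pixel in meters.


pixel_cm = 2.54 / 104 ≈ 0.024423 cm
ground = pixel_cm * 10000 / 100 = 2.54 * 10000 / (104 * 100) = 25400 / 10400 ≈ 2.44 m

2.44 m


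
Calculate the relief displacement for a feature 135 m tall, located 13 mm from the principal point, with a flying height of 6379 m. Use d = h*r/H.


d = h * r / H = 135 * 13 / 6379 = 0.28 mm

0.28 mm


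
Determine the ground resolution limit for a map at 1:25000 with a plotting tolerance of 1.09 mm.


ground = 1.09 mm * 25000 / 1000 = 27.25 m

27.25 m


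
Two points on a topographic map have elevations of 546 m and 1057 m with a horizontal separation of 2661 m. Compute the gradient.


gradient = (1057 - 546) / 2661 = 511 / 2661 = 0.192

0.192


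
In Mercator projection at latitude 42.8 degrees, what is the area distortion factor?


area_distortion = 1/cos^2(42.8) = 1.857

1.857


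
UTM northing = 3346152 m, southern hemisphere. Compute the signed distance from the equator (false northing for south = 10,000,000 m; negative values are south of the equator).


For southern: actual = 3346152 - 10000000 = -6653848 m

-6653848 m


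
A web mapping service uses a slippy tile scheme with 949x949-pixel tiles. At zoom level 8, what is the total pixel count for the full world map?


tiles per axis = 2^8 = 256
total tiles = 256^2 = 65536
pixels per axis = 256 * 949 = 242944
total pixels = 242944^2 = 59021787136

59021787136 pixels


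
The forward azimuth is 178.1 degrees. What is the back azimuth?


back azimuth = (178.1 + 180) mod 360 = 358.1 degrees

358.1 degrees


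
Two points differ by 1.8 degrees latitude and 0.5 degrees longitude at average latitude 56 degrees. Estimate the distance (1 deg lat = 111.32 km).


dlat_km = 1.8 * 111.32 = 200.376
dlon_km = 0.5 * 111.32 * cos(56) ≈ 31.125
dist = sqrt(200.376^2 + 31.125^2) ≈ 202.8 km

202.8 km


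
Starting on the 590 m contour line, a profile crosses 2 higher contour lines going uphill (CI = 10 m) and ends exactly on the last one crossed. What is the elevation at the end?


elevation = 590 + 2 * 10 = 610 m

610 m


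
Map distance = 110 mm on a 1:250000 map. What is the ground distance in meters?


ground = 110 mm * 250000 / 1000 = 27500.0 m

27500.0 m


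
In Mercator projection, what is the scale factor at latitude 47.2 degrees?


SF = 1 / cos(47.2) = 1 / 0.679441 = 1.472

1.472


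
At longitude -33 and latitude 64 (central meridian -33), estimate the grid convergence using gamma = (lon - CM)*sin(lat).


gamma = (-33 - -33) * sin(64) = 0 * 0.898794 = 0.0 degrees

0.0 degrees


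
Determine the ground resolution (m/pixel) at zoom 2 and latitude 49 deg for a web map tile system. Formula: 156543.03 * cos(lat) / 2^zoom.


res = 156543.03 * cos(49) / 2^2 = 156543.03 * 0.65605903 / 4 = 25675.37 m/pixel

25675.37 m/pixel


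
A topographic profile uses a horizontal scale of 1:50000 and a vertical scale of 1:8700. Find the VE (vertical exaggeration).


VE = horizontal_scale / vertical_scale = 50000 / 8700 ≈ 5.7

5.7x


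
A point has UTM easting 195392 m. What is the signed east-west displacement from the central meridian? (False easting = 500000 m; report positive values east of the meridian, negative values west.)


displacement = 195392 - 500000 = -304608 m

-304608 m


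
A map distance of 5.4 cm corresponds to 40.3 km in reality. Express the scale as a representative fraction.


ground = 40.3 km = 4030000 cm; RF denominator = ground / map = 4030000 / 5.4 ≈ 746296; RF = 1:746296

1:746296


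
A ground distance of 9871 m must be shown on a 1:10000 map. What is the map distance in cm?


map_cm = 9871 * 100 / 10000 = 98.71 cm

98.71 cm


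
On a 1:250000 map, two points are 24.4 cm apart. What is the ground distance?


ground = 24.4 cm * 250000 / 100 = 61000.0 m = 61.0 km

61.0 km


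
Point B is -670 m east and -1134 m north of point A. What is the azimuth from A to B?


az = atan2(-670, -1134) = -149.4 deg
adjusted to 0-360: 210.6 degrees

210.6 degrees


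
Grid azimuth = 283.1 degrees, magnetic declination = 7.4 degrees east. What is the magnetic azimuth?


magnetic azimuth = grid azimuth - declination (east +ve)
mag_az = 283.1 - 7.4 = 275.7 degrees

275.7 degrees


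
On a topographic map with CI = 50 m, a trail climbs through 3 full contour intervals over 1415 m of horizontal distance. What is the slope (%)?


elevation change = 3 * 50 = 150 m
slope = 150 / 1415 * 100 = 10.6%

10.6%


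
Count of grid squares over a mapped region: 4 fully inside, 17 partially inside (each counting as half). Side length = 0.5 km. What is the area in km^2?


effective squares = 4 + 17 * 0.5 = 12.5
area = 12.5 * 0.25 = 3.125 km^2

3.125 km^2


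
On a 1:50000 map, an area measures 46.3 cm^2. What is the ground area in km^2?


ground_area = 46.3 * (50000/100)^2 = 11575000.0 m^2 = 11.575 km^2

11.575 km^2


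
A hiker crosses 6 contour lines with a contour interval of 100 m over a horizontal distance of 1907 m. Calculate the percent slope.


elevation change = 6 * 100 = 600 m
slope = 600 / 1907 * 100 = 31.5%

31.5%


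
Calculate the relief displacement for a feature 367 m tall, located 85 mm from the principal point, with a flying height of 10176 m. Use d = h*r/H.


d = h * r / H = 367 * 85 / 10176 = 3.07 mm

3.07 mm


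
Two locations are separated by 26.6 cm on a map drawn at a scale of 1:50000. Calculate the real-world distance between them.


ground = 26.6 cm * 50000 / 100 = 13300.0 m = 13.3 km

13.3 km


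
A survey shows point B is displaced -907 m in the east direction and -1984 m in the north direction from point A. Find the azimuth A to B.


az = atan2(-907, -1984) = -155.4 deg
adjusted to 0-360: 204.6 degrees

204.6 degrees


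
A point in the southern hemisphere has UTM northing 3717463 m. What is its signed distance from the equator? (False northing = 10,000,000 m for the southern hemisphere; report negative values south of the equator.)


For southern: actual = 3717463 - 10000000 = -6282537 m

-6282537 m


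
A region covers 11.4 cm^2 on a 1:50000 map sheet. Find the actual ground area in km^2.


ground_area = 11.4 * (50000/100)^2 = 2850000.0 m^2 = 2.85 km^2

2.85 km^2


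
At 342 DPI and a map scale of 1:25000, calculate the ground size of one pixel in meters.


pixel_cm = 2.54 / 342 ≈ 0.007427 cm
ground = pixel_cm * 25000 / 100 = 2.54 * 25000 / (342 * 100) = 63500 / 34200 ≈ 1.86 m

1.86 m


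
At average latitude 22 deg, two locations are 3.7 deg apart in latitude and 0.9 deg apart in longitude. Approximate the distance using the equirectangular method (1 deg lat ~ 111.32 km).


dlat_km = 3.7 * 111.32 = 411.884
dlon_km = 0.9 * 111.32 * cos(22) ≈ 92.893
dist = sqrt(411.884^2 + 92.893^2) ≈ 422.2 km

422.2 km


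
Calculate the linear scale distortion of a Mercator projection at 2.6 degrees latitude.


SF = 1 / cos(2.6) = 1 / 0.998971 = 1.001

1.001


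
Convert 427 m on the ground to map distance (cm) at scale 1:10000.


map_cm = 427 * 100 / 10000 = 4.27 cm

4.27 cm


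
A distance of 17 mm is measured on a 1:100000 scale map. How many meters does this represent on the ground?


ground = 17 mm * 100000 / 1000 = 1700.0 m

1700.0 m


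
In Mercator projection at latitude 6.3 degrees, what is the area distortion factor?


area_distortion = 1/cos^2(6.3) = 1.012

1.012


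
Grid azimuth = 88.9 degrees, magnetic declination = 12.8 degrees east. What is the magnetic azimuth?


magnetic azimuth = grid azimuth - declination (east +ve)
mag_az = 88.9 - 12.8 = 76.1 degrees

76.1 degrees


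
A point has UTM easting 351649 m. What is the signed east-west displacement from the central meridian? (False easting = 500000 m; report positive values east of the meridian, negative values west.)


displacement = 351649 - 500000 = -148351 m

-148351 m


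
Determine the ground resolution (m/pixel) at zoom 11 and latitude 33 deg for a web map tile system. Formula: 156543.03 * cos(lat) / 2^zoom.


res = 156543.03 * cos(33) / 2^11 = 156543.03 * 0.83867057 / 2048 = 64.11 m/pixel

64.11 m/pixel


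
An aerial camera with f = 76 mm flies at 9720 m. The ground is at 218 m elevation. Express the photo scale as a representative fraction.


scale = f / (H - h) = 76 mm / 9502 m = 76 / 9502000 = 1:125026

1:125026


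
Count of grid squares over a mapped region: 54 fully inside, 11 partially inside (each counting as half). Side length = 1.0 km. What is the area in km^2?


effective squares = 54 + 11 * 0.5 = 59.5
area = 59.5 * 1.0 = 59.5 km^2

59.5 km^2


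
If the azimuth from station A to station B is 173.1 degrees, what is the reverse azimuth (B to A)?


back azimuth = (173.1 + 180) mod 360 = 353.1 degrees

353.1 degrees


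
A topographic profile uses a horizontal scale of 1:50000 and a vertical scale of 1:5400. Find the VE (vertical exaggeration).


VE = horizontal_scale / vertical_scale = 50000 / 5400 ≈ 9.3

9.3x


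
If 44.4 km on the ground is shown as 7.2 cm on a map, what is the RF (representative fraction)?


ground = 44.4 km = 4440000 cm; RF denominator = ground / map = 4440000 / 7.2 ≈ 616667; RF = 1:616667

1:616667


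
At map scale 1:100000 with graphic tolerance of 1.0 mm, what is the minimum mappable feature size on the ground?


ground = 1.0 mm * 100000 / 1000 = 100.0 m

100.0 m


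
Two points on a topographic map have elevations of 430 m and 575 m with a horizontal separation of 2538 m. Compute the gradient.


gradient = (575 - 430) / 2538 = 145 / 2538 = 0.0571

0.0571


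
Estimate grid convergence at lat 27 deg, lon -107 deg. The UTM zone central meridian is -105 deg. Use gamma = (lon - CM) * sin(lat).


gamma = (-107 - -105) * sin(27) = -2 * 0.45399 = -0.908 degrees

-0.908 degrees


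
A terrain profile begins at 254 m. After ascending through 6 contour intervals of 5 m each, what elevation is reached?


elevation = 254 + 6 * 5 = 284 m

284 m


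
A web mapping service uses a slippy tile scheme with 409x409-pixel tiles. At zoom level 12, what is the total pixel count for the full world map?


tiles per axis = 2^12 = 4096
total tiles = 4096^2 = 16777216
pixels per axis = 4096 * 409 = 1675264
total pixels = 1675264^2 = 2806509469696

2806509469696 pixels


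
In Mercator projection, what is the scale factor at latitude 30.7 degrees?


SF = 1 / cos(30.7) = 1 / 0.859852 = 1.163

1.163


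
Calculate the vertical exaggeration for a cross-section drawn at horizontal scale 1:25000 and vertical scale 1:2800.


VE = horizontal_scale / vertical_scale = 25000 / 2800 ≈ 8.9

8.9x


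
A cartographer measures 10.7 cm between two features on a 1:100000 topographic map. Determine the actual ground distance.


ground = 10.7 cm * 100000 / 100 = 10700.0 m = 10.7 km

10.7 km


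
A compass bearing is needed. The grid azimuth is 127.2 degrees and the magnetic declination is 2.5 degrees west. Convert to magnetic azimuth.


magnetic azimuth = grid azimuth - declination (east +ve)
mag_az = 127.2 - -2.5 = 129.7 degrees

129.7 degrees


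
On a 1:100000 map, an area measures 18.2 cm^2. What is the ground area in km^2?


ground_area = 18.2 * (100000/100)^2 = 18200000.0 m^2 = 18.2 km^2

18.2 km^2


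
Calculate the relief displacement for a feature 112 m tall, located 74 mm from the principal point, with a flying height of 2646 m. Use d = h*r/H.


d = h * r / H = 112 * 74 / 2646 = 3.13 mm

3.13 mm


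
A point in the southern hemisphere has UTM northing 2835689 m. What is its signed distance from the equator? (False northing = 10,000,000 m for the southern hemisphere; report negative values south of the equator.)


For southern: actual = 2835689 - 10000000 = -7164311 m

-7164311 m


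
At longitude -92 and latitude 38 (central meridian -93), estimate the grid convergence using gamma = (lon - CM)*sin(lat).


gamma = (-92 - -93) * sin(38) = 1 * 0.615661 = 0.616 degrees

0.616 degrees


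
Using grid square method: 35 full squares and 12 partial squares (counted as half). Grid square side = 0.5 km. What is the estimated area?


effective squares = 35 + 12 * 0.5 = 41.0
area = 41.0 * 0.25 = 10.25 km^2

10.25 km^2


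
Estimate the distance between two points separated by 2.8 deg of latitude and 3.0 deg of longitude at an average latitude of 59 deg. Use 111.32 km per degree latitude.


dlat_km = 2.8 * 111.32 = 311.696
dlon_km = 3.0 * 111.32 * cos(59) ≈ 172.002
dist = sqrt(311.696^2 + 172.002^2) ≈ 356.0 km

356.0 km


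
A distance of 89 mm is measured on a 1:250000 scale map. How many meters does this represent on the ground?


ground = 89 mm * 250000 / 1000 = 22250.0 m

22250.0 m


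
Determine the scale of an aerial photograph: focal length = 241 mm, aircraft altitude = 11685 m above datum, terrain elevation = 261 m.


scale = f / (H - h) = 241 mm / 11424 m = 241 / 11424000 = 1:47402

1:47402


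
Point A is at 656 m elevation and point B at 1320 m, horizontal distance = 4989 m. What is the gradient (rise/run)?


gradient = (1320 - 656) / 4989 = 664 / 4989 = 0.1331

0.1331


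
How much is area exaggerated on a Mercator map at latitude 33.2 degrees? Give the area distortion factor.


area_distortion = 1/cos^2(33.2) = 1.428

1.428


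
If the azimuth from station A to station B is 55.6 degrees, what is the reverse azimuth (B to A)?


back azimuth = (55.6 + 180) mod 360 = 235.6 degrees

235.6 degrees


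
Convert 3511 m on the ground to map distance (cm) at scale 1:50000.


map_cm = 3511 * 100 / 50000 = 7.022 cm ≈ 7.02 cm

7.02 cm


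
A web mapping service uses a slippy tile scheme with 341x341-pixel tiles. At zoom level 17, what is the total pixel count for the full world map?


tiles per axis = 2^17 = 131072
total tiles = 131072^2 = 17179869184
pixels per axis = 131072 * 341 = 44695552
total pixels = 44695552^2 = 1997692368584704

1997692368584704 pixels


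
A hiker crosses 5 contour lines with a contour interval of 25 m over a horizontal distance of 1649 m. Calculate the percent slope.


elevation change = 5 * 25 = 125 m
slope = 125 / 1649 * 100 = 7.6%

7.6%


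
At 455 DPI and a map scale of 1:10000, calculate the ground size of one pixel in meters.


pixel_cm = 2.54 / 455 ≈ 0.005582 cm
ground = pixel_cm * 10000 / 100 = 2.54 * 10000 / (455 * 100) = 25400 / 45500 ≈ 0.56 m

0.56 m


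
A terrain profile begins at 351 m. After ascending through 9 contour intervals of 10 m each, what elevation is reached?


elevation = 351 + 9 * 10 = 441 m

441 m


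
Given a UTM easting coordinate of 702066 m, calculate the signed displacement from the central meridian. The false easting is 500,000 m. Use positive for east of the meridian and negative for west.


displacement = 702066 - 500000 = 202066 m

202066 m


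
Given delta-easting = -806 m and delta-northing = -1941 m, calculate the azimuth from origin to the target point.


az = atan2(-806, -1941) = -157.4 deg
adjusted to 0-360: 202.6 degrees

202.6 degrees


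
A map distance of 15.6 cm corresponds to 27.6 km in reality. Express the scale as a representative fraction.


ground = 27.6 km = 2760000 cm; RF denominator = ground / map = 2760000 / 15.6 ≈ 176923; RF = 1:176923

1:176923


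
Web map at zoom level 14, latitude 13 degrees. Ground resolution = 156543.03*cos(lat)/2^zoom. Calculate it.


res = 156543.03 * cos(13) / 2^14 = 156543.03 * 0.97437006 / 16384 = 9.31 m/pixel

9.31 m/pixel


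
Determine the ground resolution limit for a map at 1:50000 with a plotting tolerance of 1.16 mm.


ground = 1.16 mm * 50000 / 1000 = 58.0 m

58.0 m


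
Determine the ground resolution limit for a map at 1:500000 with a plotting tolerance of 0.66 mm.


ground = 0.66 mm * 500000 / 1000 = 330.0 m

330.0 m


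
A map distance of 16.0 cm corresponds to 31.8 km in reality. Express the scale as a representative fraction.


ground = 31.8 km = 3180000 cm; RF denominator = ground / map = 3180000 / 16.0 = 198750; RF = 1:198750

1:198750


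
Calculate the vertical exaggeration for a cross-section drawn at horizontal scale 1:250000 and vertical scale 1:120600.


VE = horizontal_scale / vertical_scale = 250000 / 120600 ≈ 2.1

2.1x


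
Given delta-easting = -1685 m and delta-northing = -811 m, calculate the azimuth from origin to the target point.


az = atan2(-1685, -811) = -115.7 deg
adjusted to 0-360: 244.3 degrees

244.3 degrees


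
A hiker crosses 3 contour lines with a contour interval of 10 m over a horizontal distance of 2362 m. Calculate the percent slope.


elevation change = 3 * 10 = 30 m
slope = 30 / 2362 * 100 = 1.3%

1.3%


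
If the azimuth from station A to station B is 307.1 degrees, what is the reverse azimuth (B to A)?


back azimuth = (307.1 + 180) mod 360 = 127.1 degrees

127.1 degrees


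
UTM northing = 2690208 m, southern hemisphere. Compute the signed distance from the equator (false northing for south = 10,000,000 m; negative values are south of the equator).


For southern: actual = 2690208 - 10000000 = -7309792 m

-7309792 m


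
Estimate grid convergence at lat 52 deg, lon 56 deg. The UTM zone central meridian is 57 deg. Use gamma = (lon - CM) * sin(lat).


gamma = (56 - 57) * sin(52) = -1 * 0.788011 = -0.788 degrees

-0.788 degrees


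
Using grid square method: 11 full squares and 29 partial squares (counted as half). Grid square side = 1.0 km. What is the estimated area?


effective squares = 11 + 29 * 0.5 = 25.5
area = 25.5 * 1.0 = 25.5 km^2

25.5 km^2


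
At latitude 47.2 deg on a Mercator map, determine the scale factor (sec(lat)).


SF = 1 / cos(47.2) = 1 / 0.679441 = 1.472

1.472


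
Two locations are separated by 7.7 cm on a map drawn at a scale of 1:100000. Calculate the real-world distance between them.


ground = 7.7 cm * 100000 / 100 = 7700.0 m = 7.7 km

7.7 km


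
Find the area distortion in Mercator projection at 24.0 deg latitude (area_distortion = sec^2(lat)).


area_distortion = 1/cos^2(24.0) = 1.198

1.198


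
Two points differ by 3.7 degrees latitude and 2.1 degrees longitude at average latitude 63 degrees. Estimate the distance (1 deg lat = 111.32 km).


dlat_km = 3.7 * 111.32 = 411.884
dlon_km = 2.1 * 111.32 * cos(63) ≈ 106.13
dist = sqrt(411.884^2 + 106.13^2) ≈ 425.3 km

425.3 km


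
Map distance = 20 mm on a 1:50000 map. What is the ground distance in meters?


ground = 20 mm * 50000 / 1000 = 1000.0 m

1000.0 m


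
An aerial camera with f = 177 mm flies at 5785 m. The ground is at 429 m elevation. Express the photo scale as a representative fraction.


scale = f / (H - h) = 177 mm / 5356 m = 177 / 5356000 = 1:30260

1:30260


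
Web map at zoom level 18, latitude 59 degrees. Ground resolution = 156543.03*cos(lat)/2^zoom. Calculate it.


res = 156543.03 * cos(59) / 2^18 = 156543.03 * 0.51503807 / 262144 = 0.31 m/pixel

0.31 m/pixel


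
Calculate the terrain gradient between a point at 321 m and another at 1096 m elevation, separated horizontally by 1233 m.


gradient = (1096 - 321) / 1233 = 775 / 1233 = 0.6285

0.6285


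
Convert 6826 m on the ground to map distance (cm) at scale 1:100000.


map_cm = 6826 * 100 / 100000 = 6.826 cm ≈ 6.83 cm

6.83 cm


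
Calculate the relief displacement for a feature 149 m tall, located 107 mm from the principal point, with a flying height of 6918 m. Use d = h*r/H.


d = h * r / H = 149 * 107 / 6918 = 2.3 mm

2.3 mm


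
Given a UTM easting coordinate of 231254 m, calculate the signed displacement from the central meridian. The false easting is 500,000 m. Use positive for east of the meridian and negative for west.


displacement = 231254 - 500000 = -268746 m

-268746 m


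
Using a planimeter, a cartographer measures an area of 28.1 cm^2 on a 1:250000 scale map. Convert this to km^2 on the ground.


ground_area = 28.1 * (250000/100)^2 = 175625000.0 m^2 = 175.625 km^2

175.625 km^2


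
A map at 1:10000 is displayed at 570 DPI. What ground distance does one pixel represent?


pixel_cm = 2.54 / 570 ≈ 0.004456 cm
ground = pixel_cm * 10000 / 100 = 2.54 * 10000 / (570 * 100) = 25400 / 57000 ≈ 0.45 m

0.45 m


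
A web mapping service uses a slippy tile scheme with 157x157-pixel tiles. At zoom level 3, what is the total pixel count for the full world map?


tiles per axis = 2^3 = 8
total tiles = 8^2 = 64
pixels per axis = 8 * 157 = 1256
total pixels = 1256^2 = 1577536

1577536 pixels


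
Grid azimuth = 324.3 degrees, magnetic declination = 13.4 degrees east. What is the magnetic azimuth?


magnetic azimuth = grid azimuth - declination (east +ve)
mag_az = 324.3 - 13.4 = 310.9 degrees

310.9 degrees


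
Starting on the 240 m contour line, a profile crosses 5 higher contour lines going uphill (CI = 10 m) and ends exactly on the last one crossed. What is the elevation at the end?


elevation = 240 + 5 * 10 = 290 m

290 m


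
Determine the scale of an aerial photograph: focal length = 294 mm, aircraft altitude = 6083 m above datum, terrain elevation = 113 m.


scale = f / (H - h) = 294 mm / 5970 m = 294 / 5970000 = 1:20306

1:20306


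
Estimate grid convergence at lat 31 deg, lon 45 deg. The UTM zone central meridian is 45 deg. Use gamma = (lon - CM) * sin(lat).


gamma = (45 - 45) * sin(31) = 0 * 0.515038 = 0.0 degrees

0.0 degrees


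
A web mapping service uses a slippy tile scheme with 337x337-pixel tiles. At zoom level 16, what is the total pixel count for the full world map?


tiles per axis = 2^16 = 65536
total tiles = 65536^2 = 4294967296
pixels per axis = 65536 * 337 = 22085632
total pixels = 22085632^2 = 487775140839424

487775140839424 pixels


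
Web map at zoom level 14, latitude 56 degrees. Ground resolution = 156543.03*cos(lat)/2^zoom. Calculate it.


res = 156543.03 * cos(56) / 2^14 = 156543.03 * 0.5591929 / 16384 = 5.34 m/pixel

5.34 m/pixel


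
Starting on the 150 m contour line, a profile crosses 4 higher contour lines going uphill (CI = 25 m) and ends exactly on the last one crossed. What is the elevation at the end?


elevation = 150 + 4 * 25 = 250 m

250 m


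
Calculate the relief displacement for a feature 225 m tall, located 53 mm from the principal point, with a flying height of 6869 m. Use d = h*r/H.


d = h * r / H = 225 * 53 / 6869 = 1.74 mm

1.74 mm


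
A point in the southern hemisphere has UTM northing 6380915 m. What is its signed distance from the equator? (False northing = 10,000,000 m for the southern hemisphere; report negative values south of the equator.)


For southern: actual = 6380915 - 10000000 = -3619085 m

-3619085 m


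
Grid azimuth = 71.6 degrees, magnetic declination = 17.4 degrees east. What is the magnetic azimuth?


magnetic azimuth = grid azimuth - declination (east +ve)
mag_az = 71.6 - 17.4 = 54.2 degrees

54.2 degrees


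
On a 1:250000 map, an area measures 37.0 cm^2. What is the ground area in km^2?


ground_area = 37.0 * (250000/100)^2 = 231250000.0 m^2 = 231.25 km^2

231.25 km^2


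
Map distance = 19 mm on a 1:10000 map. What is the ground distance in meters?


ground = 19 mm * 10000 / 1000 = 190.0 m

190.0 m


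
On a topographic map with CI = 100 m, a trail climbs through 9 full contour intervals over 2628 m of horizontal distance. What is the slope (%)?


elevation change = 9 * 100 = 900 m
slope = 900 / 2628 * 100 = 34.2%

34.2%


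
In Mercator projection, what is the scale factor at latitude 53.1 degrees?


SF = 1 / cos(53.1) = 1 / 0.60042 = 1.666

1.666


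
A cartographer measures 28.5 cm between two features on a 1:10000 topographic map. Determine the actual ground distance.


ground = 28.5 cm * 10000 / 100 = 2850.0 m = 2.85 km

2.85 km


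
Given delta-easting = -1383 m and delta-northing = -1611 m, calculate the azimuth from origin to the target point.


az = atan2(-1383, -1611) = -139.4 deg
adjusted to 0-360: 220.6 degrees

220.6 degrees


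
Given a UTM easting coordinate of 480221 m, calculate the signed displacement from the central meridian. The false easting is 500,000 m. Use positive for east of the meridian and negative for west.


displacement = 480221 - 500000 = -19779 m

-19779 m


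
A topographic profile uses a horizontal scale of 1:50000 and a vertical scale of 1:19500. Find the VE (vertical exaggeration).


VE = horizontal_scale / vertical_scale = 50000 / 19500 ≈ 2.6

2.6x


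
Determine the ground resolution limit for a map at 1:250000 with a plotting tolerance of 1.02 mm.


ground = 1.02 mm * 250000 / 1000 = 255.0 m

255.0 m


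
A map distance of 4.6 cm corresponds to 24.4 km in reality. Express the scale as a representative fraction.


ground = 24.4 km = 2440000 cm; RF denominator = ground / map = 2440000 / 4.6 ≈ 530435; RF = 1:530435

1:530435


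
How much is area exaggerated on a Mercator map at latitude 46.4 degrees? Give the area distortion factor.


area_distortion = 1/cos^2(46.4) = 2.103

2.103


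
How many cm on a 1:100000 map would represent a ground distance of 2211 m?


map_cm = 2211 * 100 / 100000 = 2.211 cm ≈ 2.21 cm

2.21 cm


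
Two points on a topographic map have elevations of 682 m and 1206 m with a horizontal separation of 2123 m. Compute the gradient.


gradient = (1206 - 682) / 2123 = 524 / 2123 = 0.2468

0.2468


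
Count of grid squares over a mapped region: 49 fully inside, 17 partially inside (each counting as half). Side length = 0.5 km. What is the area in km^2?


effective squares = 49 + 17 * 0.5 = 57.5
area = 57.5 * 0.25 = 14.375 km^2

14.375 km^2


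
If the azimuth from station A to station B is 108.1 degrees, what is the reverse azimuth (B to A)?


back azimuth = (108.1 + 180) mod 360 = 288.1 degrees

288.1 degrees


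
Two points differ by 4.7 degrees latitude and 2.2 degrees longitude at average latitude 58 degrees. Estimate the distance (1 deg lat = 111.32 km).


dlat_km = 4.7 * 111.32 = 523.204
dlon_km = 2.2 * 111.32 * cos(58) ≈ 129.779
dist = sqrt(523.204^2 + 129.779^2) ≈ 539.1 km

539.1 km


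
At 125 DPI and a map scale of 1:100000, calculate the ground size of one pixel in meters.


pixel_cm = 2.54 / 125 = 0.02032 cm
ground = pixel_cm * 100000 / 100 = 2.54 * 100000 / (125 * 100) = 254000 / 12500 = 20.32 m

20.32 m


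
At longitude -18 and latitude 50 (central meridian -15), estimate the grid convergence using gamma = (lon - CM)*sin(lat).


gamma = (-18 - -15) * sin(50) = -3 * 0.766044 = -2.298 degrees

-2.298 degrees


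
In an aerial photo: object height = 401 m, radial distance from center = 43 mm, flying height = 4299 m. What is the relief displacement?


d = h * r / H = 401 * 43 / 4299 = 4.01 mm

4.01 mm


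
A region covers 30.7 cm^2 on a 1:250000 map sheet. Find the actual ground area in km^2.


ground_area = 30.7 * (250000/100)^2 = 191875000.0 m^2 = 191.875 km^2

191.875 km^2


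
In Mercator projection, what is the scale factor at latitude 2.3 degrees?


SF = 1 / cos(2.3) = 1 / 0.999194 = 1.001

1.001


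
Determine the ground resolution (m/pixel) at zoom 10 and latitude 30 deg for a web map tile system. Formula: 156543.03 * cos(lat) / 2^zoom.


res = 156543.03 * cos(30) / 2^10 = 156543.03 * 0.8660254 / 1024 = 132.39 m/pixel

132.39 m/pixel


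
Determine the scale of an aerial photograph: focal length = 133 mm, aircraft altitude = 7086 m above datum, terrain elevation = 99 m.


scale = f / (H - h) = 133 mm / 6987 m = 133 / 6987000 = 1:52534

1:52534


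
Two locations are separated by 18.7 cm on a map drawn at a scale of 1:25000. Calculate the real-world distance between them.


ground = 18.7 cm * 25000 / 100 = 4675.0 m = 4.675 km

4.675 km


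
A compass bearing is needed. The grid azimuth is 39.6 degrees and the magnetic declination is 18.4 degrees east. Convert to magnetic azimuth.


magnetic azimuth = grid azimuth - declination (east +ve)
mag_az = 39.6 - 18.4 = 21.2 degrees

21.2 degrees


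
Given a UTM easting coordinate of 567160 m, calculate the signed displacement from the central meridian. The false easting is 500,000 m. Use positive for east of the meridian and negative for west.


displacement = 567160 - 500000 = 67160 m

67160 m


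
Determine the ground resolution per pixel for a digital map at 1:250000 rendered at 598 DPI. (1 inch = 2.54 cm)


pixel_cm = 2.54 / 598 ≈ 0.004247 cm
ground = pixel_cm * 250000 / 100 = 2.54 * 250000 / (598 * 100) = 635000 / 59800 ≈ 10.62 m

10.62 m


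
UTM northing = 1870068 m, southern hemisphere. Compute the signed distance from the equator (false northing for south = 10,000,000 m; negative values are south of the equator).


For southern: actual = 1870068 - 10000000 = -8129932 m

-8129932 m


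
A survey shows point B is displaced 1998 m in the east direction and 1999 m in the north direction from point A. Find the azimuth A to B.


az = atan2(1998, 1999) = 45.0 deg
adjusted to 0-360: 45.0 degrees

45.0 degrees


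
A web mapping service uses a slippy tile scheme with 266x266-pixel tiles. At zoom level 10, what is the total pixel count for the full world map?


tiles per axis = 2^10 = 1024
total tiles = 1024^2 = 1048576
pixels per axis = 1024 * 266 = 272384
total pixels = 272384^2 = 74193043456

74193043456 pixels


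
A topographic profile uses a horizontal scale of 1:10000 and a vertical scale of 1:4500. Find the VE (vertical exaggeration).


VE = horizontal_scale / vertical_scale = 10000 / 4500 ≈ 2.2

2.2x


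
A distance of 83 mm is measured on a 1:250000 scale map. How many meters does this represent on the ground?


ground = 83 mm * 250000 / 1000 = 20750.0 m

20750.0 m


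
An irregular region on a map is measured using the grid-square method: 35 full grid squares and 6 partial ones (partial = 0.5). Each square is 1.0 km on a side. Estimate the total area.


effective squares = 35 + 6 * 0.5 = 38.0
area = 38.0 * 1.0 = 38.0 km^2

38.0 km^2


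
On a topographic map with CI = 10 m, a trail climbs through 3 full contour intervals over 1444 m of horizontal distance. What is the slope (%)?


elevation change = 3 * 10 = 30 m
slope = 30 / 1444 * 100 = 2.1%

2.1%


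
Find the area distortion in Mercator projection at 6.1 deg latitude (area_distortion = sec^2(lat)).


area_distortion = 1/cos^2(6.1) = 1.011

1.011


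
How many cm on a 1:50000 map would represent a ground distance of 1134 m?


map_cm = 1134 * 100 / 50000 = 2.268 cm ≈ 2.27 cm

2.27 cm


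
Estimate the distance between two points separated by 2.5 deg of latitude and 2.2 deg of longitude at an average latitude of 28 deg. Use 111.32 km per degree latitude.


dlat_km = 2.5 * 111.32 = 278.3
dlon_km = 2.2 * 111.32 * cos(28) ≈ 216.237
dist = sqrt(278.3^2 + 216.237^2) ≈ 352.4 km

352.4 km


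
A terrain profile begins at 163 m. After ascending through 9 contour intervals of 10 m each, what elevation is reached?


elevation = 163 + 9 * 10 = 253 m

253 m


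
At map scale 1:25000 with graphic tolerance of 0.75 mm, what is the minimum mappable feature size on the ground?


ground = 0.75 mm * 25000 / 1000 = 18.75 m

18.75 m


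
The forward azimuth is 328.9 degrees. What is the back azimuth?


back azimuth = (328.9 + 180) mod 360 = 148.9 degrees

148.9 degrees


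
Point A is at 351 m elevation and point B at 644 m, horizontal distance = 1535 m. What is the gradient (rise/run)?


gradient = (644 - 351) / 1535 = 293 / 1535 = 0.1909

0.1909


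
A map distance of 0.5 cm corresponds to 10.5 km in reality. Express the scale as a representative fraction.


ground = 10.5 km = 1050000 cm; RF denominator = ground / map = 1050000 / 0.5 = 2100000; RF = 1:2100000

1:2100000


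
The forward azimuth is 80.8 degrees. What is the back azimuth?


back azimuth = (80.8 + 180) mod 360 = 260.8 degrees

260.8 degrees


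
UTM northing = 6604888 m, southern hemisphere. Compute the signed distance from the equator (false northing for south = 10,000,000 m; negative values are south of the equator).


For southern: actual = 6604888 - 10000000 = -3395112 m

-3395112 m


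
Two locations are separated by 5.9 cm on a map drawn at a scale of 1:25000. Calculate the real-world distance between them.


ground = 5.9 cm * 25000 / 100 = 1475.0 m = 1.475 km

1.475 km


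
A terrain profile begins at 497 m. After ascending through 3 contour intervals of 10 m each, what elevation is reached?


elevation = 497 + 3 * 10 = 527 m

527 m


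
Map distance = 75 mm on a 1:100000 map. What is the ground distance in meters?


ground = 75 mm * 100000 / 1000 = 7500.0 m

7500.0 m


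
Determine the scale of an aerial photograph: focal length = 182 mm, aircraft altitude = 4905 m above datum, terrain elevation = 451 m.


scale = f / (H - h) = 182 mm / 4454 m = 182 / 4454000 = 1:24473

1:24473


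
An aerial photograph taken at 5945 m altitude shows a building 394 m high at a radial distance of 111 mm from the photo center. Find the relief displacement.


d = h * r / H = 394 * 111 / 5945 = 7.36 mm

7.36 mm


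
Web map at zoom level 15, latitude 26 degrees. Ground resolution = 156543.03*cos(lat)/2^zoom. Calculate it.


res = 156543.03 * cos(26) / 2^15 = 156543.03 * 0.89879405 / 32768 = 4.29 m/pixel

4.29 m/pixel


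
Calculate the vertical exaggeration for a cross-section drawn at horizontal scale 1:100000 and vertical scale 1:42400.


VE = horizontal_scale / vertical_scale = 100000 / 42400 ≈ 2.4

2.4x


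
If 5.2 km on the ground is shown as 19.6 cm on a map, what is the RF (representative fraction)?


ground = 5.2 km = 520000 cm; RF denominator = ground / map = 520000 / 19.6 ≈ 26531; RF = 1:26531

1:26531


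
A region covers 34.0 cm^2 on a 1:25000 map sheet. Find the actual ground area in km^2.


ground_area = 34.0 * (25000/100)^2 = 2125000.0 m^2 = 2.125 km^2

2.125 km^2


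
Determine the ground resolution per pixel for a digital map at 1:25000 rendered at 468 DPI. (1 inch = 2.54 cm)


pixel_cm = 2.54 / 468 ≈ 0.005427 cm
ground = pixel_cm * 25000 / 100 = 2.54 * 25000 / (468 * 100) = 63500 / 46800 ≈ 1.36 m

1.36 m


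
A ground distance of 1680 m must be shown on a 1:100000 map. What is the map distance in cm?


map_cm = 1680 * 100 / 100000 = 1.68 cm

1.68 cm


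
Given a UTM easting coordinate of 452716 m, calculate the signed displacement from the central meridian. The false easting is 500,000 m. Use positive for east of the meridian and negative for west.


displacement = 452716 - 500000 = -47284 m

-47284 m


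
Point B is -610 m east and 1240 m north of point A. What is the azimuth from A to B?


az = atan2(-610, 1240) = -26.2 deg
adjusted to 0-360: 333.8 degrees

333.8 degrees


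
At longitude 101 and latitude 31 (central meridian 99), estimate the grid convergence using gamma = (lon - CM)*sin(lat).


gamma = (101 - 99) * sin(31) = 2 * 0.515038 = 1.03 degrees

1.03 degrees


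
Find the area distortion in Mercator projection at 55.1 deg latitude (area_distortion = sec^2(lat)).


area_distortion = 1/cos^2(55.1) = 3.055

3.055


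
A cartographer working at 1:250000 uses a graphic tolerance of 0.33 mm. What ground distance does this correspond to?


ground = 0.33 mm * 250000 / 1000 = 82.5 m

82.5 m


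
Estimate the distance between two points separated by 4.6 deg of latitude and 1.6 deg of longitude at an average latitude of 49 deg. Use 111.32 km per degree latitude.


dlat_km = 4.6 * 111.32 = 512.072
dlon_km = 1.6 * 111.32 * cos(49) ≈ 116.852
dist = sqrt(512.072^2 + 116.852^2) ≈ 525.2 km

525.2 km


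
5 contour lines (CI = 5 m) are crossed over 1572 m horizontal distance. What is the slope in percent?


elevation change = 5 * 5 = 25 m
slope = 25 / 1572 * 100 = 1.6%

1.6%


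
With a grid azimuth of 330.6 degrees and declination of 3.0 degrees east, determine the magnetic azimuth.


magnetic azimuth = grid azimuth - declination (east +ve)
mag_az = 330.6 - 3.0 = 327.6 degrees

327.6 degrees


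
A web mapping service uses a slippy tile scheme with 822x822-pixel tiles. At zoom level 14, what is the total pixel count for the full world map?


tiles per axis = 2^14 = 16384
total tiles = 16384^2 = 268435456
pixels per axis = 16384 * 822 = 13467648
total pixels = 13467648^2 = 181377542651904

181377542651904 pixels
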